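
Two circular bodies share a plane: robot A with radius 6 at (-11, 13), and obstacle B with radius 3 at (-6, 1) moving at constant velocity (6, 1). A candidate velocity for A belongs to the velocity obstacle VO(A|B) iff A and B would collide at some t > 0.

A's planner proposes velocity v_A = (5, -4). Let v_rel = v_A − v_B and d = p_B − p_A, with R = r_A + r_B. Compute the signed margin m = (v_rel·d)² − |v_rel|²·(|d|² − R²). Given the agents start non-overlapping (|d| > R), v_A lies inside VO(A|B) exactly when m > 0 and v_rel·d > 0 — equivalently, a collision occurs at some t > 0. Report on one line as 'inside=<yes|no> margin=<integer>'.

d = (5, -12),  |d|² = 169;  R = 6+3 = 9,  c = 169−9² = 88
v_rel = (-1, -5),  |v_rel|² = 26;  v_rel·d = (-1)·(5) + (-5)·(-12) = 55
26·t² − 110·t + 88 = 0  ⇒  m = 55² − 26·88 = 737
m = 737 > 0,  v_rel·d = 55 > 0  ⇒  inside

inside=yes margin=737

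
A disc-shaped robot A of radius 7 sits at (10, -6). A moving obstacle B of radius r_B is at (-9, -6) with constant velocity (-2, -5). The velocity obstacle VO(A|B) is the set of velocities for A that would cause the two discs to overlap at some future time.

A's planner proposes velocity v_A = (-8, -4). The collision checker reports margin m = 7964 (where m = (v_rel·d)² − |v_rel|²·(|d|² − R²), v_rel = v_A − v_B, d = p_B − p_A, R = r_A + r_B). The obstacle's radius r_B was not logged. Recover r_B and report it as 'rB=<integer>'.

m = 7964
d = (-19, 0);  v_rel = (-6, 1),  |v_rel|² = 37
v_rel×d = (-6)·(0) − (1)·(-19) = 19
since m = R²·37 − 19²:  R² = (361 + 7964) / 37 = 225
R = √225 = 15  ⇒  r_B = 15 − 7 = 8

rB=8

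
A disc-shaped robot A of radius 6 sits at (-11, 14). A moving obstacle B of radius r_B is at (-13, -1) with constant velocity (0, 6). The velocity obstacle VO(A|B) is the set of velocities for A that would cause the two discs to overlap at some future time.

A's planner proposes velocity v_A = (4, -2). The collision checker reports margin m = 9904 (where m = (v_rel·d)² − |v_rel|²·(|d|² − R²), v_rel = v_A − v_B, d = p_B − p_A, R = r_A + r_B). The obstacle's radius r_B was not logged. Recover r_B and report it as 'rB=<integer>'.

m = 9904
d = (-2, -15);  v_rel = (4, -8),  |v_rel|² = 80
v_rel×d = (4)·(-15) − (-8)·(-2) = -76
since m = R²·80 − (-76)²:  R² = (5776 + 9904) / 80 = 196
R = √196 = 14  ⇒  r_B = 14 − 6 = 8

rB=8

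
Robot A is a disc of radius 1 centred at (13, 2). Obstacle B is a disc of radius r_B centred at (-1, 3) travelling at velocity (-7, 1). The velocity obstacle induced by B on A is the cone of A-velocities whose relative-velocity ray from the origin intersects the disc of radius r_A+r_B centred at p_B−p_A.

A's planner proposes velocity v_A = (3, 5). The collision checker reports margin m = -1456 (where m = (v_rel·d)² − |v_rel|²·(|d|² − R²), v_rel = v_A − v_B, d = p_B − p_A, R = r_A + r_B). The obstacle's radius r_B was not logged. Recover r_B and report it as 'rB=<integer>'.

m = -1456
d = (-14, 1);  v_rel = (10, 4),  |v_rel|² = 116
v_rel×d = (10)·(1) − (4)·(-14) = 66
since m = R²·116 − 66²:  R² = (4356 + -1456) / 116 = 25
R = √25 = 5  ⇒  r_B = 5 − 1 = 4

rB=4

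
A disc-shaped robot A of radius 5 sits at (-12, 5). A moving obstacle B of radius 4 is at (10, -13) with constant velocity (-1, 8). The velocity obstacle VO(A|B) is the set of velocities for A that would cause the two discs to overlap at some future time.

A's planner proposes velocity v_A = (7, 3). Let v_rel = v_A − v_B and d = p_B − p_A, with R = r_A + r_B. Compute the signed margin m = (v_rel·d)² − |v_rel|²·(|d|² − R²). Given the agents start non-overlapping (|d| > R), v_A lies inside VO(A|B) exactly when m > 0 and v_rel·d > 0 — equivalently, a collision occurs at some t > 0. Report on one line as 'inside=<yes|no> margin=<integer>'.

d = (22, -18),  |d|² = 808;  R = 5+4 = 9,  c = 808−9² = 727
v_rel = (8, -5),  |v_rel|² = 89;  v_rel·d = (8)·(22) + (-5)·(-18) = 266
89·t² − 532·t + 727 = 0  ⇒  m = 266² − 89·727 = 6053
m = 6053 > 0,  v_rel·d = 266 > 0  ⇒  inside

inside=yes margin=6053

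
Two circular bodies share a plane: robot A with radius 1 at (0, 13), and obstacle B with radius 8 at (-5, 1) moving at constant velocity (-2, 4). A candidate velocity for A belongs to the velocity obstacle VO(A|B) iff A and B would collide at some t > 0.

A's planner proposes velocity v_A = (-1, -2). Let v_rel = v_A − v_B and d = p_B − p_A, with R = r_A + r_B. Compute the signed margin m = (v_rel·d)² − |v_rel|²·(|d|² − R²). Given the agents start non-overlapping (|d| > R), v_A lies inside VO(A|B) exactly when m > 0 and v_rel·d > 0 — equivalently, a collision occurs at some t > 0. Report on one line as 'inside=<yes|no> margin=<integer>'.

d = (-5, -12),  |d|² = 169;  R = 1+8 = 9,  c = 169−9² = 88
v_rel = (1, -6),  |v_rel|² = 37;  v_rel·d = (1)·(-5) + (-6)·(-12) = 67
37·t² − 134·t + 88 = 0  ⇒  m = 67² − 37·88 = 1233
m = 1233 > 0,  v_rel·d = 67 > 0  ⇒  inside

inside=yes margin=1233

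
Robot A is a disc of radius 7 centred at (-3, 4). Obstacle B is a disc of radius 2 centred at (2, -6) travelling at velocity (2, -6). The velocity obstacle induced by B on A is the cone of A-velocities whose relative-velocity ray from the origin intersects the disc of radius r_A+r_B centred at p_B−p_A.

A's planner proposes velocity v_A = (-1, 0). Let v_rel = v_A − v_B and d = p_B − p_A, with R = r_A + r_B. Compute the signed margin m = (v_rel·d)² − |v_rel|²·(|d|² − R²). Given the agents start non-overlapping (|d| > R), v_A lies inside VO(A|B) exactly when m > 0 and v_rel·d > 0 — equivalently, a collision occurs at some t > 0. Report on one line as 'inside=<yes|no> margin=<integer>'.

d = (5, -10),  |d|² = 125;  R = 7+2 = 9,  c = 125−9² = 44
v_rel = (-3, 6),  |v_rel|² = 45;  v_rel·d = (-3)·(5) + (6)·(-10) = -75
45·t² + 150·t + 44 = 0  ⇒  m = (-75)² − 45·44 = 3645
m = 3645 > 0,  v_rel·d = -75 < 0  ⇒  outside

inside=no margin=3645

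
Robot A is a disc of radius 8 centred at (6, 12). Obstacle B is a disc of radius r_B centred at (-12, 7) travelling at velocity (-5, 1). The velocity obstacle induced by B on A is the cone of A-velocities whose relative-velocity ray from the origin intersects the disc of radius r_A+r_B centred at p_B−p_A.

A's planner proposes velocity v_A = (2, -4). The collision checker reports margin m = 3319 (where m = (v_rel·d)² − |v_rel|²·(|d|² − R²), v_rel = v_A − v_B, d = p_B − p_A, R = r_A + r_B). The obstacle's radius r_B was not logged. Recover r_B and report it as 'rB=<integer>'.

m = 3319
d = (-18, -5);  v_rel = (7, -5),  |v_rel|² = 74
v_rel×d = (7)·(-5) − (-5)·(-18) = -125
since m = R²·74 − (-125)²:  R² = (15625 + 3319) / 74 = 256
R = √256 = 16  ⇒  r_B = 16 − 8 = 8

rB=8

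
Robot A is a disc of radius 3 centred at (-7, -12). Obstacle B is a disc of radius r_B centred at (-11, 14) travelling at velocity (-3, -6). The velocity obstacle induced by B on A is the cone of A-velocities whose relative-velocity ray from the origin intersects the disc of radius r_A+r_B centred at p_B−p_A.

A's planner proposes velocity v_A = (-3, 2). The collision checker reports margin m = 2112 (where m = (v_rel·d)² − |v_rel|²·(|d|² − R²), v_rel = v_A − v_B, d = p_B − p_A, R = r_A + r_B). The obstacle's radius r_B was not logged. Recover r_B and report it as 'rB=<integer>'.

m = 2112
d = (-4, 26);  v_rel = (0, 8),  |v_rel|² = 64
v_rel×d = (0)·(26) − (8)·(-4) = 32
since m = R²·64 − 32²:  R² = (1024 + 2112) / 64 = 49
R = √49 = 7  ⇒  r_B = 7 − 3 = 4

rB=4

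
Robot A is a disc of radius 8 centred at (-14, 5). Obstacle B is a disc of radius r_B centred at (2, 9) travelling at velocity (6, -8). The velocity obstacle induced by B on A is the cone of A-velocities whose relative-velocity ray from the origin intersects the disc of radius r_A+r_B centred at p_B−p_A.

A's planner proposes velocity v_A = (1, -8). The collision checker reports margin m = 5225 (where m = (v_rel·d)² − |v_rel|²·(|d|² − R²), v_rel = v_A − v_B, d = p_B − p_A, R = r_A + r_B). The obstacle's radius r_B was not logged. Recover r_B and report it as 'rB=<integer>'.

m = 5225
d = (16, 4);  v_rel = (-5, 0),  |v_rel|² = 25
v_rel×d = (-5)·(4) − (0)·(16) = -20
since m = R²·25 − (-20)²:  R² = (400 + 5225) / 25 = 225
R = √225 = 15  ⇒  r_B = 15 − 8 = 7

rB=7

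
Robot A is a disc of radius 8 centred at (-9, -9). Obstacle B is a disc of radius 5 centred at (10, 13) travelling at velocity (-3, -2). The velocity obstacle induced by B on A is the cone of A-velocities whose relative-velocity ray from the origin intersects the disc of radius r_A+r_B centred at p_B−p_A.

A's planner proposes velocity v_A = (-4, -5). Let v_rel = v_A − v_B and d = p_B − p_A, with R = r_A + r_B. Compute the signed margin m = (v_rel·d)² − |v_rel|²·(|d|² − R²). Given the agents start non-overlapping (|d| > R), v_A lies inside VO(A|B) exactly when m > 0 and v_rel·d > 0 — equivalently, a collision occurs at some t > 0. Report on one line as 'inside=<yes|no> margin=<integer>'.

d = (19, 22),  |d|² = 845;  R = 8+5 = 13,  c = 845−13² = 676
v_rel = (-1, -3),  |v_rel|² = 10;  v_rel·d = (-1)·(19) + (-3)·(22) = -85
10·t² + 170·t + 676 = 0  ⇒  m = (-85)² − 10·676 = 465
m = 465 > 0,  v_rel·d = -85 < 0  ⇒  outside

inside=no margin=465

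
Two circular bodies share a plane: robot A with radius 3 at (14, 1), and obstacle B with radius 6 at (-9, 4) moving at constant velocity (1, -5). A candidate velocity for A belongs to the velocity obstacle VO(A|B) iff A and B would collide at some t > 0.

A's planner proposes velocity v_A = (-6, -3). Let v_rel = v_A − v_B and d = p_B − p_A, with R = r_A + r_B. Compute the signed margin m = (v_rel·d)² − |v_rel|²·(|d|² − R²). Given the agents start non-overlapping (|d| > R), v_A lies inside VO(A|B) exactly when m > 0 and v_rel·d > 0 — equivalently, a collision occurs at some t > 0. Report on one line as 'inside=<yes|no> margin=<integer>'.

d = (-23, 3),  |d|² = 538;  R = 3+6 = 9,  c = 538−9² = 457
v_rel = (-7, 2),  |v_rel|² = 53;  v_rel·d = (-7)·(-23) + (2)·(3) = 167
53·t² − 334·t + 457 = 0  ⇒  m = 167² − 53·457 = 3668
m = 3668 > 0,  v_rel·d = 167 > 0  ⇒  inside

inside=yes margin=3668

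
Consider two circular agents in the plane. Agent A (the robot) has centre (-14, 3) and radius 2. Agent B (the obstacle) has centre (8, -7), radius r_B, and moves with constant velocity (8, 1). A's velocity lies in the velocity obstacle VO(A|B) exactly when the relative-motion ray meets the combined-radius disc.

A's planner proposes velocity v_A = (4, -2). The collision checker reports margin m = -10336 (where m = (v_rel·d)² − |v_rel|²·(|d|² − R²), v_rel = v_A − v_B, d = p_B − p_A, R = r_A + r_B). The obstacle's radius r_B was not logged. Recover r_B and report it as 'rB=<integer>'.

m = -10336
d = (22, -10);  v_rel = (-4, -3),  |v_rel|² = 25
v_rel×d = (-4)·(-10) − (-3)·(22) = 106
since m = R²·25 − 106²:  R² = (11236 + -10336) / 25 = 36
R = √36 = 6  ⇒  r_B = 6 − 2 = 4

rB=4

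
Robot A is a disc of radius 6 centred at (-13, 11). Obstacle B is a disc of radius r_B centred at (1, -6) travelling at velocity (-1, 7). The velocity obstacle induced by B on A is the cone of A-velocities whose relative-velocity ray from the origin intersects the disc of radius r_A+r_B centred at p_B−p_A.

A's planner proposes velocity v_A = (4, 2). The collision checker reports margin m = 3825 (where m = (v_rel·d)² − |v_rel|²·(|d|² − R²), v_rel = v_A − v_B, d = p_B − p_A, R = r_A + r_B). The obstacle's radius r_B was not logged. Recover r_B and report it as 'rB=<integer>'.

m = 3825
d = (14, -17);  v_rel = (5, -5),  |v_rel|² = 50
v_rel×d = (5)·(-17) − (-5)·(14) = -15
since m = R²·50 − (-15)²:  R² = (225 + 3825) / 50 = 81
R = √81 = 9  ⇒  r_B = 9 − 6 = 3

rB=3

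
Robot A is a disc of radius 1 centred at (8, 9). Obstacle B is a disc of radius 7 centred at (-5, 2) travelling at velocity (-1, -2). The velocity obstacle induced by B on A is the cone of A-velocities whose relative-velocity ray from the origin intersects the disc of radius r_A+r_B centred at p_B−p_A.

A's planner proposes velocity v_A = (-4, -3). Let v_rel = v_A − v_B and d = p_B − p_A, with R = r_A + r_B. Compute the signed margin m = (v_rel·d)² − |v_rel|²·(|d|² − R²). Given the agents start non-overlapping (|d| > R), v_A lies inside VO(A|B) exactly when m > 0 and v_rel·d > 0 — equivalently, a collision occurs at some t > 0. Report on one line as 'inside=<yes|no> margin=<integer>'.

d = (-13, -7),  |d|² = 218;  R = 1+7 = 8,  c = 218−8² = 154
v_rel = (-3, -1),  |v_rel|² = 10;  v_rel·d = (-3)·(-13) + (-1)·(-7) = 46
10·t² − 92·t + 154 = 0  ⇒  m = 46² − 10·154 = 576
m = 576 > 0,  v_rel·d = 46 > 0  ⇒  inside

inside=yes margin=576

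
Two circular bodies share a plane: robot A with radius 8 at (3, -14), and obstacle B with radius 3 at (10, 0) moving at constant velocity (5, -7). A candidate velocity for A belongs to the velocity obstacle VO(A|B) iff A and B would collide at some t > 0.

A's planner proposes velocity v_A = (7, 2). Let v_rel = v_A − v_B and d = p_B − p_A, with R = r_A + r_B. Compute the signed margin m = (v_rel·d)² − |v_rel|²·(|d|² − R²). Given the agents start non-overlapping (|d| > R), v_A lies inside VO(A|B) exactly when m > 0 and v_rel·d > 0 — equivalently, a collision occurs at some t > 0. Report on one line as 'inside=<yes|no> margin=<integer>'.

d = (7, 14),  |d|² = 245;  R = 8+3 = 11,  c = 245−11² = 124
v_rel = (2, 9),  |v_rel|² = 85;  v_rel·d = (2)·(7) + (9)·(14) = 140
85·t² − 280·t + 124 = 0  ⇒  m = 140² − 85·124 = 9060
m = 9060 > 0,  v_rel·d = 140 > 0  ⇒  inside

inside=yes margin=9060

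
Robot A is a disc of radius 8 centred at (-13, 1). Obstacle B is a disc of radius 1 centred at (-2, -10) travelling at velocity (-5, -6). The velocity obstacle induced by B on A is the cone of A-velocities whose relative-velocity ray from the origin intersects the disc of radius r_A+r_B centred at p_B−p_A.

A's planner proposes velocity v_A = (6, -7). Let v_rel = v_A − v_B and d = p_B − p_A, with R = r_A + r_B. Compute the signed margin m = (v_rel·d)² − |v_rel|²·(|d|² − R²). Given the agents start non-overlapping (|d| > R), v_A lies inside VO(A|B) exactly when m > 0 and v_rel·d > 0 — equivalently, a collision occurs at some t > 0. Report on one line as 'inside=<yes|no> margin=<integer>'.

d = (11, -11),  |d|² = 242;  R = 8+1 = 9,  c = 242−9² = 161
v_rel = (11, -1),  |v_rel|² = 122;  v_rel·d = (11)·(11) + (-1)·(-11) = 132
122·t² − 264·t + 161 = 0  ⇒  m = 132² − 122·161 = -2218
m = -2218 < 0,  v_rel·d = 132 > 0  ⇒  outside

inside=no margin=-2218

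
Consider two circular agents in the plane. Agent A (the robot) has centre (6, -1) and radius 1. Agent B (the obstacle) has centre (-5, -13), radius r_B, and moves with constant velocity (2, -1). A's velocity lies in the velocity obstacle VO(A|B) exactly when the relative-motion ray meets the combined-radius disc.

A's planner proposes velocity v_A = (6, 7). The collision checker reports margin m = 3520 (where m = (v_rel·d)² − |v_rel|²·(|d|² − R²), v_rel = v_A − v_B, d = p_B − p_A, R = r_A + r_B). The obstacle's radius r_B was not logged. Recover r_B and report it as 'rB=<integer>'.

m = 3520
d = (-11, -12);  v_rel = (4, 8),  |v_rel|² = 80
v_rel×d = (4)·(-12) − (8)·(-11) = 40
since m = R²·80 − 40²:  R² = (1600 + 3520) / 80 = 64
R = √64 = 8  ⇒  r_B = 8 − 1 = 7

rB=7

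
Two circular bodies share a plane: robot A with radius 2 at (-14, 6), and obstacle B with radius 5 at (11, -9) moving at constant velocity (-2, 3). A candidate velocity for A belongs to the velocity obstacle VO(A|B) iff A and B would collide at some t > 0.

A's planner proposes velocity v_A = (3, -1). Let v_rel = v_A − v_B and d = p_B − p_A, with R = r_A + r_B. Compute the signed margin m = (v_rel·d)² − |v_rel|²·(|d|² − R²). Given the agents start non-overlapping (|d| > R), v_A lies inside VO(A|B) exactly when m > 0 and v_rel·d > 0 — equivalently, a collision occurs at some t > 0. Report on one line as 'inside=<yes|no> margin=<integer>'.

d = (25, -15),  |d|² = 850;  R = 2+5 = 7,  c = 850−7² = 801
v_rel = (5, -4),  |v_rel|² = 41;  v_rel·d = (5)·(25) + (-4)·(-15) = 185
41·t² − 370·t + 801 = 0  ⇒  m = 185² − 41·801 = 1384
m = 1384 > 0,  v_rel·d = 185 > 0  ⇒  inside

inside=yes margin=1384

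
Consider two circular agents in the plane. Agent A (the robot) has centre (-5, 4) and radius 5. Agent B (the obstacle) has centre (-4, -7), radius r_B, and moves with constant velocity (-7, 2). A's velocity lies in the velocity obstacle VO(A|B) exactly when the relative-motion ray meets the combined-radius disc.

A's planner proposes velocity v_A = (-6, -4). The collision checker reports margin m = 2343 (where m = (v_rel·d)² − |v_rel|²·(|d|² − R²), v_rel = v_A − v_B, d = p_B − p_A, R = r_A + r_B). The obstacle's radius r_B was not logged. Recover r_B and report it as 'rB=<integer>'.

m = 2343
d = (1, -11);  v_rel = (1, -6),  |v_rel|² = 37
v_rel×d = (1)·(-11) − (-6)·(1) = -5
since m = R²·37 − (-5)²:  R² = (25 + 2343) / 37 = 64
R = √64 = 8  ⇒  r_B = 8 − 5 = 3

rB=3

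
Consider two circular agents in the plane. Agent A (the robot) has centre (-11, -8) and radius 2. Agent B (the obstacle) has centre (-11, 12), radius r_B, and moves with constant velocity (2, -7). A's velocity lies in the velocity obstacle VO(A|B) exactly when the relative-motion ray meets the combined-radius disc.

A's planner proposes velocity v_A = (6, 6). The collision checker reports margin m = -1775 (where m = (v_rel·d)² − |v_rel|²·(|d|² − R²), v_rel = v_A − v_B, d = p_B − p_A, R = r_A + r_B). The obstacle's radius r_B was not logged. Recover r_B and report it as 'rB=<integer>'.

m = -1775
d = (0, 20);  v_rel = (4, 13),  |v_rel|² = 185
v_rel×d = (4)·(20) − (13)·(0) = 80
since m = R²·185 − 80²:  R² = (6400 + -1775) / 185 = 25
R = √25 = 5  ⇒  r_B = 5 − 2 = 3

rB=3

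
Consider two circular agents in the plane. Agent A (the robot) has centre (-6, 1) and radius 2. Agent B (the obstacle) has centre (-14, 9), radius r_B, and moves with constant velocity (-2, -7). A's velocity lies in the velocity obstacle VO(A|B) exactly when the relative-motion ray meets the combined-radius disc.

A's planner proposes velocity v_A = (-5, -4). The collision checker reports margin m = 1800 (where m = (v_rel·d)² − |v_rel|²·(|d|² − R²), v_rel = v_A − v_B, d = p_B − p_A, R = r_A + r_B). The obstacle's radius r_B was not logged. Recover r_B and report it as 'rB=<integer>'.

m = 1800
d = (-8, 8);  v_rel = (-3, 3),  |v_rel|² = 18
v_rel×d = (-3)·(8) − (3)·(-8) = 0
since m = R²·18 − 0²:  R² = (0 + 1800) / 18 = 100
R = √100 = 10  ⇒  r_B = 10 − 2 = 8

rB=8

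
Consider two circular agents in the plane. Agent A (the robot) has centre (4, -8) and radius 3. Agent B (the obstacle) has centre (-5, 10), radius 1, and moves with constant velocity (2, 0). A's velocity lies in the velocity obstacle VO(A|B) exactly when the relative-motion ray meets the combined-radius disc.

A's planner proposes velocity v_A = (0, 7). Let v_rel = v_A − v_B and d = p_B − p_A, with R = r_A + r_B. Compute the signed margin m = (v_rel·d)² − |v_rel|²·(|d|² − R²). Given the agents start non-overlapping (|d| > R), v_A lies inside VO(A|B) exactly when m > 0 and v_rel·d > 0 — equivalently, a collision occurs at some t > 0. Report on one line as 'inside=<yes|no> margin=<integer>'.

d = (-9, 18),  |d|² = 405;  R = 3+1 = 4,  c = 405−4² = 389
v_rel = (-2, 7),  |v_rel|² = 53;  v_rel·d = (-2)·(-9) + (7)·(18) = 144
53·t² − 288·t + 389 = 0  ⇒  m = 144² − 53·389 = 119
m = 119 > 0,  v_rel·d = 144 > 0  ⇒  inside

inside=yes margin=119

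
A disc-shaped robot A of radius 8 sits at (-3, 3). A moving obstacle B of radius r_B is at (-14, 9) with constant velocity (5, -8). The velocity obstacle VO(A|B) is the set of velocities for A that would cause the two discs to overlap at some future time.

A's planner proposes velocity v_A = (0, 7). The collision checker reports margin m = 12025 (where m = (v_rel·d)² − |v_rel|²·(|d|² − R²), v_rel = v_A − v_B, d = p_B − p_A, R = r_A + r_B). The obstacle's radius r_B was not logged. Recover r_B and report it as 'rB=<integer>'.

m = 12025
d = (-11, 6);  v_rel = (-5, 15),  |v_rel|² = 250
v_rel×d = (-5)·(6) − (15)·(-11) = 135
since m = R²·250 − 135²:  R² = (18225 + 12025) / 250 = 121
R = √121 = 11  ⇒  r_B = 11 − 8 = 3

rB=3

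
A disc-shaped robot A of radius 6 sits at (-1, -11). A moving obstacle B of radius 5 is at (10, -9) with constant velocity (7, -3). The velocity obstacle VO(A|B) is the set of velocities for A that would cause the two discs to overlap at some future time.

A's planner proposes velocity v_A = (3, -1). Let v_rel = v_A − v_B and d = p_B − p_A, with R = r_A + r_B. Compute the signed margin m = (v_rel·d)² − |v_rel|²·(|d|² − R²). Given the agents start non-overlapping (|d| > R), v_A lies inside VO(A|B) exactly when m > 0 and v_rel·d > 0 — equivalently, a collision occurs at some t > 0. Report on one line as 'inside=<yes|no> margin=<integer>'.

d = (11, 2),  |d|² = 125;  R = 6+5 = 11,  c = 125−11² = 4
v_rel = (-4, 2),  |v_rel|² = 20;  v_rel·d = (-4)·(11) + (2)·(2) = -40
20·t² + 80·t + 4 = 0  ⇒  m = (-40)² − 20·4 = 1520
m = 1520 > 0,  v_rel·d = -40 < 0  ⇒  outside

inside=no margin=1520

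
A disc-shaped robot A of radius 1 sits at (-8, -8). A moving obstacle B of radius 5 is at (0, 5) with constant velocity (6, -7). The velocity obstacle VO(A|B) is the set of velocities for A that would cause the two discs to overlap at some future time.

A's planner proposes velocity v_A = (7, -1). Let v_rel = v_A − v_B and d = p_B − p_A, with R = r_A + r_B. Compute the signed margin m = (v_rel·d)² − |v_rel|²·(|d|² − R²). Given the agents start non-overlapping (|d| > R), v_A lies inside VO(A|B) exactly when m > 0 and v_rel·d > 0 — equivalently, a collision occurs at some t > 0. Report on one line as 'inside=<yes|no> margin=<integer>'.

d = (8, 13),  |d|² = 233;  R = 1+5 = 6,  c = 233−6² = 197
v_rel = (1, 6),  |v_rel|² = 37;  v_rel·d = (1)·(8) + (6)·(13) = 86
37·t² − 172·t + 197 = 0  ⇒  m = 86² − 37·197 = 107
m = 107 > 0,  v_rel·d = 86 > 0  ⇒  inside

inside=yes margin=107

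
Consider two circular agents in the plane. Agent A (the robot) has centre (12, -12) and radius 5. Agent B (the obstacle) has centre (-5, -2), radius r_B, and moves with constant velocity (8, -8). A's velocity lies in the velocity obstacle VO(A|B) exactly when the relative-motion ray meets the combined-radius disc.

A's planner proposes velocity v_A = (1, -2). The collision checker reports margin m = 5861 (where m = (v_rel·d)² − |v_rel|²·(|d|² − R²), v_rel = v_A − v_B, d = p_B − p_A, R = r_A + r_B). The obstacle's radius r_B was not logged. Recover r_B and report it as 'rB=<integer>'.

m = 5861
d = (-17, 10);  v_rel = (-7, 6),  |v_rel|² = 85
v_rel×d = (-7)·(10) − (6)·(-17) = 32
since m = R²·85 − 32²:  R² = (1024 + 5861) / 85 = 81
R = √81 = 9  ⇒  r_B = 9 − 5 = 4

rB=4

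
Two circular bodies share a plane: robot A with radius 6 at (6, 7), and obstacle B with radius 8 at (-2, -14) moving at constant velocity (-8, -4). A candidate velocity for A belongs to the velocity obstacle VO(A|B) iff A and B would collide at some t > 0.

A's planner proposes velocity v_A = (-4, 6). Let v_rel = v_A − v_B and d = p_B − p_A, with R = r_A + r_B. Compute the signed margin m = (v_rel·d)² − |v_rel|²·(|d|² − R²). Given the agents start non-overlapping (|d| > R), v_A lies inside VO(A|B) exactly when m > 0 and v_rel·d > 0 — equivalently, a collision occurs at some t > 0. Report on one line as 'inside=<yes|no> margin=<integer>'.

d = (-8, -21),  |d|² = 505;  R = 6+8 = 14,  c = 505−14² = 309
v_rel = (4, 10),  |v_rel|² = 116;  v_rel·d = (4)·(-8) + (10)·(-21) = -242
116·t² + 484·t + 309 = 0  ⇒  m = (-242)² − 116·309 = 22720
m = 22720 > 0,  v_rel·d = -242 < 0  ⇒  outside

inside=no margin=22720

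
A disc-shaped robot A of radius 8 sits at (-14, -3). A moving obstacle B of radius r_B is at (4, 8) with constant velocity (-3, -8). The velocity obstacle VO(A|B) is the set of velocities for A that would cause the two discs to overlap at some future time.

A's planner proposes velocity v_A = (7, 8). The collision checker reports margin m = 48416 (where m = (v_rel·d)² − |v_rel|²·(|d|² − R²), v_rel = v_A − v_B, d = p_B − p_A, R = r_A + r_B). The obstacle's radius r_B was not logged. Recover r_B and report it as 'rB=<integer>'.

m = 48416
d = (18, 11);  v_rel = (10, 16),  |v_rel|² = 356
v_rel×d = (10)·(11) − (16)·(18) = -178
since m = R²·356 − (-178)²:  R² = (31684 + 48416) / 356 = 225
R = √225 = 15  ⇒  r_B = 15 − 8 = 7

rB=7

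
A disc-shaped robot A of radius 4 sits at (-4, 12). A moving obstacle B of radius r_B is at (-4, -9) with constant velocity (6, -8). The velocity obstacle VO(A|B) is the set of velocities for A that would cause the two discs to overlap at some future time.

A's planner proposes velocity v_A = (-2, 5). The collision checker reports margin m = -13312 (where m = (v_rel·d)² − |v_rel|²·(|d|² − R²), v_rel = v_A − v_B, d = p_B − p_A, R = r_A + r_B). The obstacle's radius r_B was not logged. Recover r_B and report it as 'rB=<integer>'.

m = -13312
d = (0, -21);  v_rel = (-8, 13),  |v_rel|² = 233
v_rel×d = (-8)·(-21) − (13)·(0) = 168
since m = R²·233 − 168²:  R² = (28224 + -13312) / 233 = 64
R = √64 = 8  ⇒  r_B = 8 − 4 = 4

rB=4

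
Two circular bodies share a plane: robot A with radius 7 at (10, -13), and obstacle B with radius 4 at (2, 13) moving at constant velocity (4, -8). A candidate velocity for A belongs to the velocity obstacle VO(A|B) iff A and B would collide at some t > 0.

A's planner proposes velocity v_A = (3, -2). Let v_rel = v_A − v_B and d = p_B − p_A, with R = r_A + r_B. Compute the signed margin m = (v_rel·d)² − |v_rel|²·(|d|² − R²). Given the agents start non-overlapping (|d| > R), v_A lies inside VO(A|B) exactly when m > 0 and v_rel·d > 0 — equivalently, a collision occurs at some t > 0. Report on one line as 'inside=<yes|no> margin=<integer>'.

d = (-8, 26),  |d|² = 740;  R = 7+4 = 11,  c = 740−11² = 619
v_rel = (-1, 6),  |v_rel|² = 37;  v_rel·d = (-1)·(-8) + (6)·(26) = 164
37·t² − 328·t + 619 = 0  ⇒  m = 164² − 37·619 = 3993
m = 3993 > 0,  v_rel·d = 164 > 0  ⇒  inside

inside=yes margin=3993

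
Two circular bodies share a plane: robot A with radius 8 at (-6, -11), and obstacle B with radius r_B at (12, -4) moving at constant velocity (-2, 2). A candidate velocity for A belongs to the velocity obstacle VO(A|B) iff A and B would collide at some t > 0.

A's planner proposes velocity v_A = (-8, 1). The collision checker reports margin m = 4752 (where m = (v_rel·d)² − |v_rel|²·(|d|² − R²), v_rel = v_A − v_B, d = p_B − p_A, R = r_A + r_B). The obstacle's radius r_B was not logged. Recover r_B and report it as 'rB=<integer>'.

m = 4752
d = (18, 7);  v_rel = (-6, -1),  |v_rel|² = 37
v_rel×d = (-6)·(7) − (-1)·(18) = -24
since m = R²·37 − (-24)²:  R² = (576 + 4752) / 37 = 144
R = √144 = 12  ⇒  r_B = 12 − 8 = 4

rB=4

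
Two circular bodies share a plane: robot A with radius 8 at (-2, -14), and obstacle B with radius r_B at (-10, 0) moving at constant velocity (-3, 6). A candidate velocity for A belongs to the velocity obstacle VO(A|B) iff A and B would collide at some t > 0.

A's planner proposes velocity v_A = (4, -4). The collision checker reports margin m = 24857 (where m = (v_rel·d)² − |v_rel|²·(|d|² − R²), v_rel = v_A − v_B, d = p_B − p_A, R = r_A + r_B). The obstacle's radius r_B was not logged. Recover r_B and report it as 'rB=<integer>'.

m = 24857
d = (-8, 14);  v_rel = (7, -10),  |v_rel|² = 149
v_rel×d = (7)·(14) − (-10)·(-8) = 18
since m = R²·149 − 18²:  R² = (324 + 24857) / 149 = 169
R = √169 = 13  ⇒  r_B = 13 − 8 = 5

rB=5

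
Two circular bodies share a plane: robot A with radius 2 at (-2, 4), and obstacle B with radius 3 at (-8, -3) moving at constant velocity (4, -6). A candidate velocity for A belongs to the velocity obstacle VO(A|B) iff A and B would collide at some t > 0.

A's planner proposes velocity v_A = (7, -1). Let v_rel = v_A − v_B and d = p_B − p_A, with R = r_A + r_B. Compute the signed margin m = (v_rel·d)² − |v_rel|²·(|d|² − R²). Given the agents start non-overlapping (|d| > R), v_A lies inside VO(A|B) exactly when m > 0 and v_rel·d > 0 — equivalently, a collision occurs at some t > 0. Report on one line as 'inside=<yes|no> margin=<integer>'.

d = (-6, -7),  |d|² = 85;  R = 2+3 = 5,  c = 85−5² = 60
v_rel = (3, 5),  |v_rel|² = 34;  v_rel·d = (3)·(-6) + (5)·(-7) = -53
34·t² + 106·t + 60 = 0  ⇒  m = (-53)² − 34·60 = 769
m = 769 > 0,  v_rel·d = -53 < 0  ⇒  outside

inside=no margin=769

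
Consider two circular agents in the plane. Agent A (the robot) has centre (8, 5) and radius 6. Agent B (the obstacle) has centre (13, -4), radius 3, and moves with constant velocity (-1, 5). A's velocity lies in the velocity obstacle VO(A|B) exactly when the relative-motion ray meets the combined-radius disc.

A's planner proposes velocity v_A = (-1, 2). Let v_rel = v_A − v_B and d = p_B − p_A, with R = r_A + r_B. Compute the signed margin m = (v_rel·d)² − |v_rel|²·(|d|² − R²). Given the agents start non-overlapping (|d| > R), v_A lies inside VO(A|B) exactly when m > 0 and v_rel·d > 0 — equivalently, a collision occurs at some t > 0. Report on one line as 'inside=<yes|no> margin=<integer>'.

d = (5, -9),  |d|² = 106;  R = 6+3 = 9,  c = 106−9² = 25
v_rel = (0, -3),  |v_rel|² = 9;  v_rel·d = (0)·(5) + (-3)·(-9) = 27
9·t² − 54·t + 25 = 0  ⇒  m = 27² − 9·25 = 504
m = 504 > 0,  v_rel·d = 27 > 0  ⇒  inside

inside=yes margin=504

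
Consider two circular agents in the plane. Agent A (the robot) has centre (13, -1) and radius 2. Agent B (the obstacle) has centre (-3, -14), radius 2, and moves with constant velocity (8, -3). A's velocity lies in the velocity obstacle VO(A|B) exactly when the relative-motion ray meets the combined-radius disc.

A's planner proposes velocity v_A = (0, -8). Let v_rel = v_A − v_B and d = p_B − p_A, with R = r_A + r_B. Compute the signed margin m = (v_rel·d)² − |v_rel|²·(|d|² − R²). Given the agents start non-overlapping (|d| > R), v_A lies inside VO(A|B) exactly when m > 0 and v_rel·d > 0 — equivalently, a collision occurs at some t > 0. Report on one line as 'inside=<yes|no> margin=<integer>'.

d = (-16, -13),  |d|² = 425;  R = 2+2 = 4,  c = 425−4² = 409
v_rel = (-8, -5),  |v_rel|² = 89;  v_rel·d = (-8)·(-16) + (-5)·(-13) = 193
89·t² − 386·t + 409 = 0  ⇒  m = 193² − 89·409 = 848
m = 848 > 0,  v_rel·d = 193 > 0  ⇒  inside

inside=yes margin=848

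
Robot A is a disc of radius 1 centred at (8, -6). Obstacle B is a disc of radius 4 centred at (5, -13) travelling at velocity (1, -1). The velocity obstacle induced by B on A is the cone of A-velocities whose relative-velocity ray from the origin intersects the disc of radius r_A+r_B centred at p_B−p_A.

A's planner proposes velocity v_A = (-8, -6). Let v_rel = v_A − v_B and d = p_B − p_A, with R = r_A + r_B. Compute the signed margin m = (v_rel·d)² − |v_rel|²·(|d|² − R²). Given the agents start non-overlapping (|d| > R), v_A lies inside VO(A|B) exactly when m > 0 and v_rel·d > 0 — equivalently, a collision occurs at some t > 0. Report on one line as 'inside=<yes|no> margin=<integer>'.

d = (-3, -7),  |d|² = 58;  R = 1+4 = 5,  c = 58−5² = 33
v_rel = (-9, -5),  |v_rel|² = 106;  v_rel·d = (-9)·(-3) + (-5)·(-7) = 62
106·t² − 124·t + 33 = 0  ⇒  m = 62² − 106·33 = 346
m = 346 > 0,  v_rel·d = 62 > 0  ⇒  inside

inside=yes margin=346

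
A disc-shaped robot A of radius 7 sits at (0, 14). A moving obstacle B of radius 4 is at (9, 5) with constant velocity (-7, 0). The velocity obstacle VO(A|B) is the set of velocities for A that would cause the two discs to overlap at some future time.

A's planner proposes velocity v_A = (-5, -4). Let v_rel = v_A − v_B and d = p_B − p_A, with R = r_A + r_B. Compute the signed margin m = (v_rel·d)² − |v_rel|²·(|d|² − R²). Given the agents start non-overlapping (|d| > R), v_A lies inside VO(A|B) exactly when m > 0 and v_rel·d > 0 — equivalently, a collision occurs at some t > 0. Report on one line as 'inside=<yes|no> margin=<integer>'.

d = (9, -9),  |d|² = 162;  R = 7+4 = 11,  c = 162−11² = 41
v_rel = (2, -4),  |v_rel|² = 20;  v_rel·d = (2)·(9) + (-4)·(-9) = 54
20·t² − 108·t + 41 = 0  ⇒  m = 54² − 20·41 = 2096
m = 2096 > 0,  v_rel·d = 54 > 0  ⇒  inside

inside=yes margin=2096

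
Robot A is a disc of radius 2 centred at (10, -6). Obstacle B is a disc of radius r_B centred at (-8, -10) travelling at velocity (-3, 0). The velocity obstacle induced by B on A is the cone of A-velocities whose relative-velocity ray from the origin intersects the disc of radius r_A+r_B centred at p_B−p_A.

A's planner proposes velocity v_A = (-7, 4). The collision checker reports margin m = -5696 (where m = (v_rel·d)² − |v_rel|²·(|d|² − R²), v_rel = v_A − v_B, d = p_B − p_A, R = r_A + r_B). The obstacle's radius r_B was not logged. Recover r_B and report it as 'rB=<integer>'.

m = -5696
d = (-18, -4);  v_rel = (-4, 4),  |v_rel|² = 32
v_rel×d = (-4)·(-4) − (4)·(-18) = 88
since m = R²·32 − 88²:  R² = (7744 + -5696) / 32 = 64
R = √64 = 8  ⇒  r_B = 8 − 2 = 6

rB=6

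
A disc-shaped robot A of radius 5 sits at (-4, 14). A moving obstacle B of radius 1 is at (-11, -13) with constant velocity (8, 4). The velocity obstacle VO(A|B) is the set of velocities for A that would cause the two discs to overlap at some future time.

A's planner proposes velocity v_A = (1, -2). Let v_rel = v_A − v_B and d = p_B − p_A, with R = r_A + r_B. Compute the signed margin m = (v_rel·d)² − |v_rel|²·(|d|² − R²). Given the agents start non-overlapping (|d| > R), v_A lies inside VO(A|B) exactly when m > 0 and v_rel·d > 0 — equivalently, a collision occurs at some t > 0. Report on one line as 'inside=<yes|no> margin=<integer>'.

d = (-7, -27),  |d|² = 778;  R = 5+1 = 6,  c = 778−6² = 742
v_rel = (-7, -6),  |v_rel|² = 85;  v_rel·d = (-7)·(-7) + (-6)·(-27) = 211
85·t² − 422·t + 742 = 0  ⇒  m = 211² − 85·742 = -18549
m = -18549 < 0,  v_rel·d = 211 > 0  ⇒  outside

inside=no margin=-18549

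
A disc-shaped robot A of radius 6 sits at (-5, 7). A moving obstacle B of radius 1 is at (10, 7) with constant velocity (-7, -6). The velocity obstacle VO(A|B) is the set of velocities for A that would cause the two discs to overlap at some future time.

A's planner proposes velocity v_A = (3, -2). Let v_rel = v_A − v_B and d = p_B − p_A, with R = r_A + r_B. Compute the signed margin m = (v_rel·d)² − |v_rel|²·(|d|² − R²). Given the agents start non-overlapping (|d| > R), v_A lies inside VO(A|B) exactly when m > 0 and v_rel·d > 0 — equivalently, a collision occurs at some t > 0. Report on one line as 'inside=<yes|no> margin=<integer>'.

d = (15, 0),  |d|² = 225;  R = 6+1 = 7,  c = 225−7² = 176
v_rel = (10, 4),  |v_rel|² = 116;  v_rel·d = (10)·(15) + (4)·(0) = 150
116·t² − 300·t + 176 = 0  ⇒  m = 150² − 116·176 = 2084
m = 2084 > 0,  v_rel·d = 150 > 0  ⇒  inside

inside=yes margin=2084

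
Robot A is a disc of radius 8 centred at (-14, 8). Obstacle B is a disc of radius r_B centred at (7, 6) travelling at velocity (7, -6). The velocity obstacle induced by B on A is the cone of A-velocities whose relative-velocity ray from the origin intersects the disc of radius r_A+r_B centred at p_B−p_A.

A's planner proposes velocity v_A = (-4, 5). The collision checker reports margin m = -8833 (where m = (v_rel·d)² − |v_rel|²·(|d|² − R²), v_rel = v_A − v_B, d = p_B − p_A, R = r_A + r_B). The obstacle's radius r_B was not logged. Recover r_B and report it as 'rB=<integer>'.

m = -8833
d = (21, -2);  v_rel = (-11, 11),  |v_rel|² = 242
v_rel×d = (-11)·(-2) − (11)·(21) = -209
since m = R²·242 − (-209)²:  R² = (43681 + -8833) / 242 = 144
R = √144 = 12  ⇒  r_B = 12 − 8 = 4

rB=4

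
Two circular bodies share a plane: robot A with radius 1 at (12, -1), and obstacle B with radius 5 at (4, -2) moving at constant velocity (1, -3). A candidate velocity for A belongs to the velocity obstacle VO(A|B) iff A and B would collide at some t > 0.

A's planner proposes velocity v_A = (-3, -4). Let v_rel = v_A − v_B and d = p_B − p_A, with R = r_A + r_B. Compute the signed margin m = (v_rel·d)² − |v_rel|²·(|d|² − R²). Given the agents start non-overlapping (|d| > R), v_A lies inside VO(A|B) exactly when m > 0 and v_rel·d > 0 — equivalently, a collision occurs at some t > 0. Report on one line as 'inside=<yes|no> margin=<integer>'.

d = (-8, -1),  |d|² = 65;  R = 1+5 = 6,  c = 65−6² = 29
v_rel = (-4, -1),  |v_rel|² = 17;  v_rel·d = (-4)·(-8) + (-1)·(-1) = 33
17·t² − 66·t + 29 = 0  ⇒  m = 33² − 17·29 = 596
m = 596 > 0,  v_rel·d = 33 > 0  ⇒  inside

inside=yes margin=596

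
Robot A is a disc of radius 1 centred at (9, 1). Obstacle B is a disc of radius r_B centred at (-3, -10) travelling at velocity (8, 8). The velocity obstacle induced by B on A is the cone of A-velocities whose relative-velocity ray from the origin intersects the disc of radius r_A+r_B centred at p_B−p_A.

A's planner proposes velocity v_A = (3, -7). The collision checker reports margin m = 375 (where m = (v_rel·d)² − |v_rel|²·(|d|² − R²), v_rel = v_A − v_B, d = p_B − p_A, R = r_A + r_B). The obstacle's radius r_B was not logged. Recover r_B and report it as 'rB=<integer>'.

m = 375
d = (-12, -11);  v_rel = (-5, -15),  |v_rel|² = 250
v_rel×d = (-5)·(-11) − (-15)·(-12) = -125
since m = R²·250 − (-125)²:  R² = (15625 + 375) / 250 = 64
R = √64 = 8  ⇒  r_B = 8 − 1 = 7

rB=7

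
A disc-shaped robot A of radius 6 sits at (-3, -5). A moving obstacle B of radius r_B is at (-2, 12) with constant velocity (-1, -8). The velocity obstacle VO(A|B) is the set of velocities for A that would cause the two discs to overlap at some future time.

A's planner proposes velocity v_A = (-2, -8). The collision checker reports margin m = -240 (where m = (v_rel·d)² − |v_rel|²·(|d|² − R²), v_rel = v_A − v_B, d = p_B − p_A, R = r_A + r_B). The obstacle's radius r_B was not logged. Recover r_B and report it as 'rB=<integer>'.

m = -240
d = (1, 17);  v_rel = (-1, 0),  |v_rel|² = 1
v_rel×d = (-1)·(17) − (0)·(1) = -17
since m = R²·1 − (-17)²:  R² = (289 + -240) / 1 = 49
R = √49 = 7  ⇒  r_B = 7 − 6 = 1

rB=1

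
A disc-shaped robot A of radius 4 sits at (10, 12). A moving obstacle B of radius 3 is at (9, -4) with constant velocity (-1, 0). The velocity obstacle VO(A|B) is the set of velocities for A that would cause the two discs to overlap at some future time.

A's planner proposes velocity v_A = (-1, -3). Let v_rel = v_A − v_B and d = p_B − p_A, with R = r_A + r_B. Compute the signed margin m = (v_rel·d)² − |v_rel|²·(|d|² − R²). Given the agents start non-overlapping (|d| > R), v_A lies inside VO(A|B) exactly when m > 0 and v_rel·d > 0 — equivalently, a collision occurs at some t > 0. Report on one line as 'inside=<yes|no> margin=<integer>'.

d = (-1, -16),  |d|² = 257;  R = 4+3 = 7,  c = 257−7² = 208
v_rel = (0, -3),  |v_rel|² = 9;  v_rel·d = (0)·(-1) + (-3)·(-16) = 48
9·t² − 96·t + 208 = 0  ⇒  m = 48² − 9·208 = 432
m = 432 > 0,  v_rel·d = 48 > 0  ⇒  inside

inside=yes margin=432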